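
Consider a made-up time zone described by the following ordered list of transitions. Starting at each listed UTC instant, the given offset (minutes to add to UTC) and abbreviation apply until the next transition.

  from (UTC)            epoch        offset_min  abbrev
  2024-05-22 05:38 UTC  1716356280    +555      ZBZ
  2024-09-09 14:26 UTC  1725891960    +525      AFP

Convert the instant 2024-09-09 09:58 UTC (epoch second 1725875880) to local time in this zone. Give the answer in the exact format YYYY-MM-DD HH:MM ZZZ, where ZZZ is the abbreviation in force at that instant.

Query: 2024-09-09 09:58 UTC
Rule 1/2 (ZBZ, +09:15): 2024-05-22 05:38 UTC ≤ query < 2024-09-09 14:26 UTC
9·60 + 58 + 555 = 1153 min
1153 = 0·1440 + 1153; 1153 = 19·60 + 13 → 19:13, same day
→ 2024-09-09 19:13 ZBZ

2024-09-09 19:13 ZBZ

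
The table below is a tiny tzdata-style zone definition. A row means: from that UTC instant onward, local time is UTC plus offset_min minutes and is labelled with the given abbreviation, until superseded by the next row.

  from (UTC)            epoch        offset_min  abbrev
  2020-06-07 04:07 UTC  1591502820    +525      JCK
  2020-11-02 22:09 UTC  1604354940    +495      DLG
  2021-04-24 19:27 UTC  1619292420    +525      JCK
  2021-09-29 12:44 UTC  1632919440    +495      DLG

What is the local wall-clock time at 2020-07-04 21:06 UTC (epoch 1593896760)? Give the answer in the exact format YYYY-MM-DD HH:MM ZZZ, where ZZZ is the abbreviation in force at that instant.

2020-07-05 05:51 JCK

Query: 2020-07-04 21:06 UTC
Rule 1/4 (JCK, +08:45): 2020-06-07 04:07 UTC ≤ query < 2020-11-02 22:09 UTC
21·60 + 6 + 525 = 1791 min
1791 = 1·1440 + 351; 351 = 5·60 + 51 → 05:51, 2020-07-04 + 1 day = 2020-07-05
→ 2020-07-05 05:51 JCK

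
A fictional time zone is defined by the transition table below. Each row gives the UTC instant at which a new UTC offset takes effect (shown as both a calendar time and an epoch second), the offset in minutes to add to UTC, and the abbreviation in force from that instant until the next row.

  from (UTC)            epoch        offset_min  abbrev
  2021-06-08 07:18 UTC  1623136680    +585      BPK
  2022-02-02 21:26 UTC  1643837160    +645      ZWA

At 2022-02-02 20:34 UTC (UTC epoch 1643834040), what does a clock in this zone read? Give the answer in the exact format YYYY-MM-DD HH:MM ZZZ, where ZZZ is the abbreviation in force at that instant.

Query: 2022-02-02 20:34 UTC
Rule 1/2 (BPK, +09:45): 2021-06-08 07:18 UTC ≤ query < 2022-02-02 21:26 UTC
20·60 + 34 + 585 = 1819 min
1819 = 1·1440 + 379; 379 = 6·60 + 19 → 06:19, 2022-02-02 + 1 day = 2022-02-03
→ 2022-02-03 06:19 BPK

2022-02-03 06:19 BPK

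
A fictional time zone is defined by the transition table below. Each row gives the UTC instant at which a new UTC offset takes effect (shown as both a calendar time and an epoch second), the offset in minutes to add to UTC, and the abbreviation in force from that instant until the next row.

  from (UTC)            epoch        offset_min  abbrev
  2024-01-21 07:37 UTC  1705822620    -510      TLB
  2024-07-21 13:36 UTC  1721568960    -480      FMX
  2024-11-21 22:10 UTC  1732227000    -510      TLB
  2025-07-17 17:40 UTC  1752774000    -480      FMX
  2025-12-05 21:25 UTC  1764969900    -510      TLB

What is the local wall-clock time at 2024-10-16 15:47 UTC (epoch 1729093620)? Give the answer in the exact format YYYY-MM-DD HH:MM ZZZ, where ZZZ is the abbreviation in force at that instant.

2024-10-16 07:47 FMX

Query: 2024-10-16 15:47 UTC
Rule 2/5 (FMX, -08:00): 2024-07-21 13:36 UTC ≤ query < 2024-11-21 22:10 UTC
15·60 + 47 - 480 = 467 min
467 = 0·1440 + 467; 467 = 7·60 + 47 → 07:47, same day
→ 2024-10-16 07:47 FMX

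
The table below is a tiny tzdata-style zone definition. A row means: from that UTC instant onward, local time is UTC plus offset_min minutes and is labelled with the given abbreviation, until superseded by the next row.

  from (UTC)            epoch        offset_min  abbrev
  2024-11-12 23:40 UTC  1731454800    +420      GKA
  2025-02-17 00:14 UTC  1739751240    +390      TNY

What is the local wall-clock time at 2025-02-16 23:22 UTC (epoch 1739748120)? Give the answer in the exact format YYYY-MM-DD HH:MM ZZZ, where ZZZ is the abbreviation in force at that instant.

Query: 2025-02-16 23:22 UTC
Rule 1/2 (GKA, +07:00): 2024-11-12 23:40 UTC ≤ query < 2025-02-17 00:14 UTC
23·60 + 22 + 420 = 1822 min
1822 = 1·1440 + 382; 382 = 6·60 + 22 → 06:22, 2025-02-16 + 1 day = 2025-02-17
→ 2025-02-17 06:22 GKA

2025-02-17 06:22 GKA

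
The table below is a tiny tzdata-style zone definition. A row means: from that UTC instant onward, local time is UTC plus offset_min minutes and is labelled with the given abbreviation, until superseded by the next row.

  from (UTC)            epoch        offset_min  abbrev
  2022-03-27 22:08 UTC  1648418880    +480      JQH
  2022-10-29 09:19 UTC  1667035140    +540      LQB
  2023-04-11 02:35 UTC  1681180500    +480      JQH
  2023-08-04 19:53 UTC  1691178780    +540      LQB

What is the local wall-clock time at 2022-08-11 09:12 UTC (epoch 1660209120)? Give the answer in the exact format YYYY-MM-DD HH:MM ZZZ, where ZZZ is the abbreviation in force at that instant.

Query: 2022-08-11 09:12 UTC
Rule 1/4 (JQH, +08:00): 2022-03-27 22:08 UTC ≤ query < 2022-10-29 09:19 UTC
9·60 + 12 + 480 = 1032 min
1032 = 0·1440 + 1032; 1032 = 17·60 + 12 → 17:12, same day
→ 2022-08-11 17:12 JQH

2022-08-11 17:12 JQH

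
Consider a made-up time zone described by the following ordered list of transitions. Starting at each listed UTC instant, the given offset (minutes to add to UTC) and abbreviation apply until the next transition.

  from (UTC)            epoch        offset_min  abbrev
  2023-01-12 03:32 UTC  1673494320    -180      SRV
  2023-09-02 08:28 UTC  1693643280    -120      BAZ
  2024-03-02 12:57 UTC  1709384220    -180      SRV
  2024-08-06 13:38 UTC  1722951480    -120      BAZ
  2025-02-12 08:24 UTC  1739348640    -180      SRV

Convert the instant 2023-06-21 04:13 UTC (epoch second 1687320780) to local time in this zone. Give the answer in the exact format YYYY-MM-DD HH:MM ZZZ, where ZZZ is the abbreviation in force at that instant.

2023-06-21 01:13 SRV

Query: 2023-06-21 04:13 UTC
Rule 1/5 (SRV, -03:00): 2023-01-12 03:32 UTC ≤ query < 2023-09-02 08:28 UTC
4·60 + 13 - 180 = 73 min
73 = 0·1440 + 73; 73 = 1·60 + 13 → 01:13, same day
→ 2023-06-21 01:13 SRV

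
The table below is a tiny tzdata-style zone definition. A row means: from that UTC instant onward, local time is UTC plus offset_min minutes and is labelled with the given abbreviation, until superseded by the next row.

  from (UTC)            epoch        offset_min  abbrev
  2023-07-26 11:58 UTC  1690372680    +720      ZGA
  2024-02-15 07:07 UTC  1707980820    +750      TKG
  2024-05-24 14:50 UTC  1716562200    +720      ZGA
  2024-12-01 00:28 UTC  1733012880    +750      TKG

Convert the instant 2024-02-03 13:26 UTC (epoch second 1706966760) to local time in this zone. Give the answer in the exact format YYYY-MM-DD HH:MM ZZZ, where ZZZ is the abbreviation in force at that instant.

2024-02-04 01:26 ZGA

Query: 2024-02-03 13:26 UTC
Rule 1/4 (ZGA, +12:00): 2023-07-26 11:58 UTC ≤ query < 2024-02-15 07:07 UTC
13·60 + 26 + 720 = 1526 min
1526 = 1·1440 + 86; 86 = 1·60 + 26 → 01:26, 2024-02-03 + 1 day = 2024-02-04
→ 2024-02-04 01:26 ZGA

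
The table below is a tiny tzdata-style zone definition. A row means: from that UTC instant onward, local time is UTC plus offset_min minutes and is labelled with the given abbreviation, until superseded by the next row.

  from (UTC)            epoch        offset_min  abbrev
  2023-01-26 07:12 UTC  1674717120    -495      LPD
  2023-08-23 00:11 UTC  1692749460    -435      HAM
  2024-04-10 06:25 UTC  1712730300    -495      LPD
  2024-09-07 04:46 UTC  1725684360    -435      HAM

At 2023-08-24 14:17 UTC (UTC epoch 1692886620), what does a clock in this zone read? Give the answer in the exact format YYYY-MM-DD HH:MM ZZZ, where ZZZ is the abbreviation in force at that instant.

Query: 2023-08-24 14:17 UTC
Rule 2/4 (HAM, -07:15): 2023-08-23 00:11 UTC ≤ query < 2024-04-10 06:25 UTC
14·60 + 17 - 435 = 422 min
422 = 0·1440 + 422; 422 = 7·60 + 2 → 07:02, same day
→ 2023-08-24 07:02 HAM

2023-08-24 07:02 HAM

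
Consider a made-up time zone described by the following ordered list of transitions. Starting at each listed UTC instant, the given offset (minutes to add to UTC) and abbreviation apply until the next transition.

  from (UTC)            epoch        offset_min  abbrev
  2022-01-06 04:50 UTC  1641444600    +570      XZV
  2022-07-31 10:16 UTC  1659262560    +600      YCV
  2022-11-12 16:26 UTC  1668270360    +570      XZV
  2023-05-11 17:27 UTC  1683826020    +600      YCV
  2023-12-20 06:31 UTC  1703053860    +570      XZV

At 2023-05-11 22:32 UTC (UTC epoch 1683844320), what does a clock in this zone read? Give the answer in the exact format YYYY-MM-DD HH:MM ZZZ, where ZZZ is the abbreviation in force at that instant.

Query: 2023-05-11 22:32 UTC
Rule 4/5 (YCV, +10:00): 2023-05-11 17:27 UTC ≤ query < 2023-12-20 06:31 UTC
22·60 + 32 + 600 = 1952 min
1952 = 1·1440 + 512; 512 = 8·60 + 32 → 08:32, 2023-05-11 + 1 day = 2023-05-12
→ 2023-05-12 08:32 YCV

2023-05-12 08:32 YCV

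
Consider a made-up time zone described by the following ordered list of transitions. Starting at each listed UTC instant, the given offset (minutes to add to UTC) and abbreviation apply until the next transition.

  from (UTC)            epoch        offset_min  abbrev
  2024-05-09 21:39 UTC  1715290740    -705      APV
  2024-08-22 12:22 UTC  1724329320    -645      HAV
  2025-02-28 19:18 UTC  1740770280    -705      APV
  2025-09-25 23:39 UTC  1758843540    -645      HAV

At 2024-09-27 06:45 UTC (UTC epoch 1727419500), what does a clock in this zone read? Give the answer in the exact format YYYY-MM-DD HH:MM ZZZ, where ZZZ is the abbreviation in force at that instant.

2024-09-26 20:00 HAV

Query: 2024-09-27 06:45 UTC
Rule 2/4 (HAV, -10:45): 2024-08-22 12:22 UTC ≤ query < 2025-02-28 19:18 UTC
6·60 + 45 - 645 = -240 min
-240 = -1·1440 + 1200; 1200 = 20·60 + 0 → 20:00, 2024-09-27 - 1 day = 2024-09-26
→ 2024-09-26 20:00 HAV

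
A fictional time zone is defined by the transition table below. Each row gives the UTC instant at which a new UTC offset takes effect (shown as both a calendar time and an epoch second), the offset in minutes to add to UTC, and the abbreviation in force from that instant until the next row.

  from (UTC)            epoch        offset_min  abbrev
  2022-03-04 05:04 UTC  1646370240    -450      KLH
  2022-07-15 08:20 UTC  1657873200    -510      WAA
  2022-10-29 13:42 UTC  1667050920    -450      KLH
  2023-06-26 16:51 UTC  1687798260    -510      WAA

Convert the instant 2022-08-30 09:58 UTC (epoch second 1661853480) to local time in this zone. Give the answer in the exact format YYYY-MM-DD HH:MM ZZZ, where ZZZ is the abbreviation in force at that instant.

2022-08-30 01:28 WAA

Query: 2022-08-30 09:58 UTC
Rule 2/4 (WAA, -08:30): 2022-07-15 08:20 UTC ≤ query < 2022-10-29 13:42 UTC
9·60 + 58 - 510 = 88 min
88 = 0·1440 + 88; 88 = 1·60 + 28 → 01:28, same day
→ 2022-08-30 01:28 WAA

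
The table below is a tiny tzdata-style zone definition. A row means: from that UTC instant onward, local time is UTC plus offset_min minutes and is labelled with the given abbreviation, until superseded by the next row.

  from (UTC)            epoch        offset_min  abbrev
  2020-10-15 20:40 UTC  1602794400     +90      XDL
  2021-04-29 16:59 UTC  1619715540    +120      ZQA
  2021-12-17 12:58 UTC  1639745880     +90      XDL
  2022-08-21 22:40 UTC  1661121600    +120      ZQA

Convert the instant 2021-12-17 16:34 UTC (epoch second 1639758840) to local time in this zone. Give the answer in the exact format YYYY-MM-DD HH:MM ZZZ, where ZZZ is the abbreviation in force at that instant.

2021-12-17 18:04 XDL

Query: 2021-12-17 16:34 UTC
Rule 3/4 (XDL, +01:30): 2021-12-17 12:58 UTC ≤ query < 2022-08-21 22:40 UTC
16·60 + 34 + 90 = 1084 min
1084 = 0·1440 + 1084; 1084 = 18·60 + 4 → 18:04, same day
→ 2021-12-17 18:04 XDL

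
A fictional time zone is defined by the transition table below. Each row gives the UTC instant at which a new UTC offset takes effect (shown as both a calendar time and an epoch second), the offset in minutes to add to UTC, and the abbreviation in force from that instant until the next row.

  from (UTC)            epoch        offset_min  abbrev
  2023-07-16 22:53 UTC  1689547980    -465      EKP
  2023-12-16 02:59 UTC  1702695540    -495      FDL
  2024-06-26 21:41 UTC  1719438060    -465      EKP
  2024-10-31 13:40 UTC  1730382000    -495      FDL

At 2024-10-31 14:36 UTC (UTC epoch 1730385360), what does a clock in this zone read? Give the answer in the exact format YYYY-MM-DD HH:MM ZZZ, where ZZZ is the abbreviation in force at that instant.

Query: 2024-10-31 14:36 UTC
Rule 4/4 (FDL, -08:15): 2024-10-31 13:40 UTC ≤ query < +∞
14·60 + 36 - 495 = 381 min
381 = 0·1440 + 381; 381 = 6·60 + 21 → 06:21, same day
→ 2024-10-31 06:21 FDL

2024-10-31 06:21 FDL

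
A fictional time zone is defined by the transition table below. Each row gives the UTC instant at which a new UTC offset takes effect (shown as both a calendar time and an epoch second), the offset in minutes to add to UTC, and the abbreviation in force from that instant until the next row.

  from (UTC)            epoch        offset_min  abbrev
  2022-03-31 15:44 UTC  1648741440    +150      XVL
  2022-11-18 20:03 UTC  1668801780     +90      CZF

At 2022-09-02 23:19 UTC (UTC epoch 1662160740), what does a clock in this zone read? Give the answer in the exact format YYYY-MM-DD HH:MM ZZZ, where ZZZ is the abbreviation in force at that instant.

2022-09-03 01:49 XVL

Query: 2022-09-02 23:19 UTC
Rule 1/2 (XVL, +02:30): 2022-03-31 15:44 UTC ≤ query < 2022-11-18 20:03 UTC
23·60 + 19 + 150 = 1549 min
1549 = 1·1440 + 109; 109 = 1·60 + 49 → 01:49, 2022-09-02 + 1 day = 2022-09-03
→ 2022-09-03 01:49 XVL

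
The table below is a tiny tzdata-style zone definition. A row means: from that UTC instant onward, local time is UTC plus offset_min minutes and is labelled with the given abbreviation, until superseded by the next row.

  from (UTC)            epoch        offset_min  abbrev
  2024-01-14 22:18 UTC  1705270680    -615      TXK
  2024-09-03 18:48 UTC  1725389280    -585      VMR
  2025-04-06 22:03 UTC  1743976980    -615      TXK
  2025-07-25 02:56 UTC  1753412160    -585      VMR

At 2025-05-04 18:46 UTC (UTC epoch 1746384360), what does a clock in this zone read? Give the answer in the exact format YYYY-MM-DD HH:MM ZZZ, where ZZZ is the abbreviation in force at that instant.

Query: 2025-05-04 18:46 UTC
Rule 3/4 (TXK, -10:15): 2025-04-06 22:03 UTC ≤ query < 2025-07-25 02:56 UTC
18·60 + 46 - 615 = 511 min
511 = 0·1440 + 511; 511 = 8·60 + 31 → 08:31, same day
→ 2025-05-04 08:31 TXK

2025-05-04 08:31 TXK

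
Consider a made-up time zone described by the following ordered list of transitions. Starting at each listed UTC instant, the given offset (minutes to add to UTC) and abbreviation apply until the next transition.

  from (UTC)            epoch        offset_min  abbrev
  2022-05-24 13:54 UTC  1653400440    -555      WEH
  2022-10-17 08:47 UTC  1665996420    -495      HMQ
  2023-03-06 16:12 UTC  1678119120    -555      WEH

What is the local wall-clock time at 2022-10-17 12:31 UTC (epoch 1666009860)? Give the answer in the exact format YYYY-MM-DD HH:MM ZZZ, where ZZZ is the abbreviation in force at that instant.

2022-10-17 04:16 HMQ

Query: 2022-10-17 12:31 UTC
Rule 2/3 (HMQ, -08:15): 2022-10-17 08:47 UTC ≤ query < 2023-03-06 16:12 UTC
12·60 + 31 - 495 = 256 min
256 = 0·1440 + 256; 256 = 4·60 + 16 → 04:16, same day
→ 2022-10-17 04:16 HMQ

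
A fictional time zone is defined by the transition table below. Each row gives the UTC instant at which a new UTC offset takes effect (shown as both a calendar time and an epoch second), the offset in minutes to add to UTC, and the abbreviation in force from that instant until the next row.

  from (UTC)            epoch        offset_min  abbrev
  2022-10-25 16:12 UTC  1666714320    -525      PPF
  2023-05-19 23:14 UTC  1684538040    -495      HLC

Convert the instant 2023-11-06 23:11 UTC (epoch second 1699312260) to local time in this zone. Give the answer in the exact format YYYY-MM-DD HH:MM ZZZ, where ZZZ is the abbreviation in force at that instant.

Query: 2023-11-06 23:11 UTC
Rule 2/2 (HLC, -08:15): 2023-05-19 23:14 UTC ≤ query < +∞
23·60 + 11 - 495 = 896 min
896 = 0·1440 + 896; 896 = 14·60 + 56 → 14:56, same day
→ 2023-11-06 14:56 HLC

2023-11-06 14:56 HLC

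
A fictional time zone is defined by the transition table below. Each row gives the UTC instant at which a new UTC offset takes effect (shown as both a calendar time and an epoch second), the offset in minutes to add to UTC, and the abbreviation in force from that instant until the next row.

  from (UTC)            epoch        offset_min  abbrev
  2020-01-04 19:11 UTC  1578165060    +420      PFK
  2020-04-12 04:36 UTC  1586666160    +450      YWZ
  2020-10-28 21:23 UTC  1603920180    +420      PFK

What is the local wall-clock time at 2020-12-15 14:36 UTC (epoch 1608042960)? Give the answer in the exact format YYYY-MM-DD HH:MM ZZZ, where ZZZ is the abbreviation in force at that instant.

Query: 2020-12-15 14:36 UTC
Rule 3/3 (PFK, +07:00): 2020-10-28 21:23 UTC ≤ query < +∞
14·60 + 36 + 420 = 1296 min
1296 = 0·1440 + 1296; 1296 = 21·60 + 36 → 21:36, same day
→ 2020-12-15 21:36 PFK

2020-12-15 21:36 PFK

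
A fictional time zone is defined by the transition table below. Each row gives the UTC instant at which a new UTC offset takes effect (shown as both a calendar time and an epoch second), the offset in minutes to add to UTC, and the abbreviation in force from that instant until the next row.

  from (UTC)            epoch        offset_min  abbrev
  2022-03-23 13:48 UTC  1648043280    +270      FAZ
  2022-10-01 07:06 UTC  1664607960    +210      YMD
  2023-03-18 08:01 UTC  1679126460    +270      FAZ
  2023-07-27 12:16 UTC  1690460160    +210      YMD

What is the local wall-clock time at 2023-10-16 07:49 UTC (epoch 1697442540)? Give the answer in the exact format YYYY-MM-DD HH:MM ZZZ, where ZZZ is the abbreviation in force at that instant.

Query: 2023-10-16 07:49 UTC
Rule 4/4 (YMD, +03:30): 2023-07-27 12:16 UTC ≤ query < +∞
7·60 + 49 + 210 = 679 min
679 = 0·1440 + 679; 679 = 11·60 + 19 → 11:19, same day
→ 2023-10-16 11:19 YMD

2023-10-16 11:19 YMD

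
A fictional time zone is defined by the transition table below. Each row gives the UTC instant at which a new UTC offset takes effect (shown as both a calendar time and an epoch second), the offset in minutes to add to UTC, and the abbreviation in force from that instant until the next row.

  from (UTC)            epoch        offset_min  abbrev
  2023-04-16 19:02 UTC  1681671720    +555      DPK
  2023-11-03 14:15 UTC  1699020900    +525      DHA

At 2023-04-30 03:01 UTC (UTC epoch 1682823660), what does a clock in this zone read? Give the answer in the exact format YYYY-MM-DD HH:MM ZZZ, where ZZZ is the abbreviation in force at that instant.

2023-04-30 12:16 DPK

Query: 2023-04-30 03:01 UTC
Rule 1/2 (DPK, +09:15): 2023-04-16 19:02 UTC ≤ query < 2023-11-03 14:15 UTC
3·60 + 1 + 555 = 736 min
736 = 0·1440 + 736; 736 = 12·60 + 16 → 12:16, same day
→ 2023-04-30 12:16 DPK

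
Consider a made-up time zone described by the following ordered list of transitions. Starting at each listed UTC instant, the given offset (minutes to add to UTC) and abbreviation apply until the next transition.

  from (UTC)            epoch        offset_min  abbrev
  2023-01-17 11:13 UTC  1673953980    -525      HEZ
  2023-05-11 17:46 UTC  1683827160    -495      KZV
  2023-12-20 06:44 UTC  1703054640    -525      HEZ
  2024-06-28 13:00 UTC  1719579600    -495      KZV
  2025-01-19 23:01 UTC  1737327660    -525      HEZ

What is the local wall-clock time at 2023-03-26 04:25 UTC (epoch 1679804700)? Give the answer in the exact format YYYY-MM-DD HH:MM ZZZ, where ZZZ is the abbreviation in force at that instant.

Query: 2023-03-26 04:25 UTC
Rule 1/5 (HEZ, -08:45): 2023-01-17 11:13 UTC ≤ query < 2023-05-11 17:46 UTC
4·60 + 25 - 525 = -260 min
-260 = -1·1440 + 1180; 1180 = 19·60 + 40 → 19:40, 2023-03-26 - 1 day = 2023-03-25
→ 2023-03-25 19:40 HEZ

2023-03-25 19:40 HEZ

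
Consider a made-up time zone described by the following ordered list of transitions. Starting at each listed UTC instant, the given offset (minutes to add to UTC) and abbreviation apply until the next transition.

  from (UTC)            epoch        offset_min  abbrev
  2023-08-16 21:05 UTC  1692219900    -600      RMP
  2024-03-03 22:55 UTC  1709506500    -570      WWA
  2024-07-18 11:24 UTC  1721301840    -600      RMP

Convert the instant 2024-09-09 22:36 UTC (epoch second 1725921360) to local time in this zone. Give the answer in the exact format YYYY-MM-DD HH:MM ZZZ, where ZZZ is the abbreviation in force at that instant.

Query: 2024-09-09 22:36 UTC
Rule 3/3 (RMP, -10:00): 2024-07-18 11:24 UTC ≤ query < +∞
22·60 + 36 - 600 = 756 min
756 = 0·1440 + 756; 756 = 12·60 + 36 → 12:36, same day
→ 2024-09-09 12:36 RMP

2024-09-09 12:36 RMP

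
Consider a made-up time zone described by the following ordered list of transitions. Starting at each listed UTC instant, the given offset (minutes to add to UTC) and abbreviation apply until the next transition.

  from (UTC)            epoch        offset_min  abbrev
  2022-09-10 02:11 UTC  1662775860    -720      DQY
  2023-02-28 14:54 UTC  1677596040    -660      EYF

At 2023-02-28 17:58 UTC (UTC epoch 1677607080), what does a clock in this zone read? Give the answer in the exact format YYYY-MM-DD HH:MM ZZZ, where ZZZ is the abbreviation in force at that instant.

2023-02-28 06:58 EYF

Query: 2023-02-28 17:58 UTC
Rule 2/2 (EYF, -11:00): 2023-02-28 14:54 UTC ≤ query < +∞
17·60 + 58 - 660 = 418 min
418 = 0·1440 + 418; 418 = 6·60 + 58 → 06:58, same day
→ 2023-02-28 06:58 EYF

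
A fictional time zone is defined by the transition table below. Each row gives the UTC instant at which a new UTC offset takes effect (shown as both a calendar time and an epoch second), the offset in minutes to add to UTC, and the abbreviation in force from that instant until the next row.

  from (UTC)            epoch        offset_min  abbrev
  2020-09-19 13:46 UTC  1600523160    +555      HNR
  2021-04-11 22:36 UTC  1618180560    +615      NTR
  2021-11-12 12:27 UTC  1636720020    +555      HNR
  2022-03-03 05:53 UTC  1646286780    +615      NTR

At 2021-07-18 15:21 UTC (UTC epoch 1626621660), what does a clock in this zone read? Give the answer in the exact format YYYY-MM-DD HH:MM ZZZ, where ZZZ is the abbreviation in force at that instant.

2021-07-19 01:36 NTR

Query: 2021-07-18 15:21 UTC
Rule 2/4 (NTR, +10:15): 2021-04-11 22:36 UTC ≤ query < 2021-11-12 12:27 UTC
15·60 + 21 + 615 = 1536 min
1536 = 1·1440 + 96; 96 = 1·60 + 36 → 01:36, 2021-07-18 + 1 day = 2021-07-19
→ 2021-07-19 01:36 NTR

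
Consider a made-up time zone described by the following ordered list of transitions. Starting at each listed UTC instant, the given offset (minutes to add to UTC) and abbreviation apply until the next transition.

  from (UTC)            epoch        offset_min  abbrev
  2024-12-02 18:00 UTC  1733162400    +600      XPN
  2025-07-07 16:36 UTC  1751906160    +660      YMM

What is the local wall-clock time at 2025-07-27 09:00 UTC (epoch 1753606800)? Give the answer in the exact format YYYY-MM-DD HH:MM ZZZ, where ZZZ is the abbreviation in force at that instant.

Query: 2025-07-27 09:00 UTC
Rule 2/2 (YMM, +11:00): 2025-07-07 16:36 UTC ≤ query < +∞
9·60 + 0 + 660 = 1200 min
1200 = 0·1440 + 1200; 1200 = 20·60 + 0 → 20:00, same day
→ 2025-07-27 20:00 YMM

2025-07-27 20:00 YMM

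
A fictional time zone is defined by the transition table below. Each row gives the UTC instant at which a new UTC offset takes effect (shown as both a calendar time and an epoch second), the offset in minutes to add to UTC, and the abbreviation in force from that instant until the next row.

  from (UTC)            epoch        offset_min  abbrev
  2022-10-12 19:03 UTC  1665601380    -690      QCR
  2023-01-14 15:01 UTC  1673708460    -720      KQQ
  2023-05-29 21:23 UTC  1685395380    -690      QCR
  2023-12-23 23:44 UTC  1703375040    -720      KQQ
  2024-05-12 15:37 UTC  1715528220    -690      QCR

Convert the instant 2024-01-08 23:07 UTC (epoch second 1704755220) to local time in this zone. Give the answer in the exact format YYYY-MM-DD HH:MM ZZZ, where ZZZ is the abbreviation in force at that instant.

2024-01-08 11:07 KQQ

Query: 2024-01-08 23:07 UTC
Rule 4/5 (KQQ, -12:00): 2023-12-23 23:44 UTC ≤ query < 2024-05-12 15:37 UTC
23·60 + 7 - 720 = 667 min
667 = 0·1440 + 667; 667 = 11·60 + 7 → 11:07, same day
→ 2024-01-08 11:07 KQQ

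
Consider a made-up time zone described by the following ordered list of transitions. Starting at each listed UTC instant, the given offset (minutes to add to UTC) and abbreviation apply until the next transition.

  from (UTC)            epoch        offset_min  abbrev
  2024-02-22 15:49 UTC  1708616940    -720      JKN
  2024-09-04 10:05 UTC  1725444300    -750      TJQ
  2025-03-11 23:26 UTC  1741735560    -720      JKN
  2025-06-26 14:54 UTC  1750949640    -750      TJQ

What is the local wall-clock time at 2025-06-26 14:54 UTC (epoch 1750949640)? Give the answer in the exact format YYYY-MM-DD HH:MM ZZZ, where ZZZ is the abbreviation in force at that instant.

Query: 2025-06-26 14:54 UTC
Rule 4/4 (TJQ, -12:30): 2025-06-26 14:54 UTC ≤ query < +∞
14·60 + 54 - 750 = 144 min
144 = 0·1440 + 144; 144 = 2·60 + 24 → 02:24, same day
→ 2025-06-26 02:24 TJQ

2025-06-26 02:24 TJQ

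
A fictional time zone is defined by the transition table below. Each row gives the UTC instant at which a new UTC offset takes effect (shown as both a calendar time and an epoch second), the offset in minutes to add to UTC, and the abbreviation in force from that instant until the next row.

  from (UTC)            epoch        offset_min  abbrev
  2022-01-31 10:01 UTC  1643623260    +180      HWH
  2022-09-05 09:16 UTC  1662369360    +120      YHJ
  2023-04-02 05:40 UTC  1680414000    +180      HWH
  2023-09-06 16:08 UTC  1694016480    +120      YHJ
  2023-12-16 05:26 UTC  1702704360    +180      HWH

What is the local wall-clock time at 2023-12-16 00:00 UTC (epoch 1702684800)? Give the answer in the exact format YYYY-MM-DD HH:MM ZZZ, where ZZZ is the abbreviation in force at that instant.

Query: 2023-12-16 00:00 UTC
Rule 4/5 (YHJ, +02:00): 2023-09-06 16:08 UTC ≤ query < 2023-12-16 05:26 UTC
0·60 + 0 + 120 = 120 min
120 = 0·1440 + 120; 120 = 2·60 + 0 → 02:00, same day
→ 2023-12-16 02:00 YHJ

2023-12-16 02:00 YHJ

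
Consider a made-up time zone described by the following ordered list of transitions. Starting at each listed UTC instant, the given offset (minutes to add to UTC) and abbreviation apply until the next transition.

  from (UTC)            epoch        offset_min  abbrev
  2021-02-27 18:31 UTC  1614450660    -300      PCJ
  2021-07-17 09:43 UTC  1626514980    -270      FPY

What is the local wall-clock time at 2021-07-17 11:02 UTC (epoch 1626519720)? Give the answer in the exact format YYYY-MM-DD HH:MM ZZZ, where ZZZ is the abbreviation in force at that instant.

2021-07-17 06:32 FPY

Query: 2021-07-17 11:02 UTC
Rule 2/2 (FPY, -04:30): 2021-07-17 09:43 UTC ≤ query < +∞
11·60 + 2 - 270 = 392 min
392 = 0·1440 + 392; 392 = 6·60 + 32 → 06:32, same day
→ 2021-07-17 06:32 FPY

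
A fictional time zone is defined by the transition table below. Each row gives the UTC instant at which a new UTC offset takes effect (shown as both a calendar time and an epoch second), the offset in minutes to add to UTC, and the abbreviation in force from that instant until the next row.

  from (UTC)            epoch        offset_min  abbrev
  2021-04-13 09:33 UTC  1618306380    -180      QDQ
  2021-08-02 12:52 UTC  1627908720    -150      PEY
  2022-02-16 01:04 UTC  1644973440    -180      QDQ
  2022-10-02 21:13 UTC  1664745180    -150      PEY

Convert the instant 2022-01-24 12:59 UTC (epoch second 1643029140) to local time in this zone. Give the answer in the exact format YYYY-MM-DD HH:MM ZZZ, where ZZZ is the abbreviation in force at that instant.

Query: 2022-01-24 12:59 UTC
Rule 2/4 (PEY, -02:30): 2021-08-02 12:52 UTC ≤ query < 2022-02-16 01:04 UTC
12·60 + 59 - 150 = 629 min
629 = 0·1440 + 629; 629 = 10·60 + 29 → 10:29, same day
→ 2022-01-24 10:29 PEY

2022-01-24 10:29 PEY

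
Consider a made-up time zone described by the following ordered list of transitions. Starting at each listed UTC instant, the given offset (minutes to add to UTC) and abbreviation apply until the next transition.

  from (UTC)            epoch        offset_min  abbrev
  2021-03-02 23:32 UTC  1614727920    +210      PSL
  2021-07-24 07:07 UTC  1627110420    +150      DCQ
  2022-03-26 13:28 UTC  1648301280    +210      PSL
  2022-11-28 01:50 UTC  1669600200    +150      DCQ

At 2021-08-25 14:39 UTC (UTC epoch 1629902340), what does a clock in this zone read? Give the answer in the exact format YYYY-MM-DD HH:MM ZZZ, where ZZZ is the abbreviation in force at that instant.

Query: 2021-08-25 14:39 UTC
Rule 2/4 (DCQ, +02:30): 2021-07-24 07:07 UTC ≤ query < 2022-03-26 13:28 UTC
14·60 + 39 + 150 = 1029 min
1029 = 0·1440 + 1029; 1029 = 17·60 + 9 → 17:09, same day
→ 2021-08-25 17:09 DCQ

2021-08-25 17:09 DCQ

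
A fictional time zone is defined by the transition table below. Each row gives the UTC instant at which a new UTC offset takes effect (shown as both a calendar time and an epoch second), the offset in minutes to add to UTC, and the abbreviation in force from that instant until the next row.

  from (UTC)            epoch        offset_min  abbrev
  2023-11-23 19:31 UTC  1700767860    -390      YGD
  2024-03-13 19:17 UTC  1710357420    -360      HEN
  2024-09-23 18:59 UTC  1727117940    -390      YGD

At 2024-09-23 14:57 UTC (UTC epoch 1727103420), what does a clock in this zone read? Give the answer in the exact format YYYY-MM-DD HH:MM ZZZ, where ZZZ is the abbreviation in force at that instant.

2024-09-23 08:57 HEN

Query: 2024-09-23 14:57 UTC
Rule 2/3 (HEN, -06:00): 2024-03-13 19:17 UTC ≤ query < 2024-09-23 18:59 UTC
14·60 + 57 - 360 = 537 min
537 = 0·1440 + 537; 537 = 8·60 + 57 → 08:57, same day
→ 2024-09-23 08:57 HEN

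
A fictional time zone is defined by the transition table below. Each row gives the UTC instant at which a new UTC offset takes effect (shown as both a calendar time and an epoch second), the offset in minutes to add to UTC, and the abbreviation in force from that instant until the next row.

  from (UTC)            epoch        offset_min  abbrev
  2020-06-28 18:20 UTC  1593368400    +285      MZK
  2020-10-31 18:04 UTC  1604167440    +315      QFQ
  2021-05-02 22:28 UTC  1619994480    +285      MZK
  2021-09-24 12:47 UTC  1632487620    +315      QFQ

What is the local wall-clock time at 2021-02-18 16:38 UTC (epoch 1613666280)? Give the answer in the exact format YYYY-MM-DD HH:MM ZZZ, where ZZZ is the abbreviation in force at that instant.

2021-02-18 21:53 QFQ

Query: 2021-02-18 16:38 UTC
Rule 2/4 (QFQ, +05:15): 2020-10-31 18:04 UTC ≤ query < 2021-05-02 22:28 UTC
16·60 + 38 + 315 = 1313 min
1313 = 0·1440 + 1313; 1313 = 21·60 + 53 → 21:53, same day
→ 2021-02-18 21:53 QFQ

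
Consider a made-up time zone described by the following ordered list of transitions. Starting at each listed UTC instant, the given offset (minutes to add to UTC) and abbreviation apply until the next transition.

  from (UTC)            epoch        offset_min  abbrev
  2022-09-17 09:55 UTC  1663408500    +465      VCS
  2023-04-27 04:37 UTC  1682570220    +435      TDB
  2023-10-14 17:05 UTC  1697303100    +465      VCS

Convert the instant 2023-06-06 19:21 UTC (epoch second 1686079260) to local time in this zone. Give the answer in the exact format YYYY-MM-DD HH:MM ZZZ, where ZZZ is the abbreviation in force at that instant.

2023-06-07 02:36 TDB

Query: 2023-06-06 19:21 UTC
Rule 2/3 (TDB, +07:15): 2023-04-27 04:37 UTC ≤ query < 2023-10-14 17:05 UTC
19·60 + 21 + 435 = 1596 min
1596 = 1·1440 + 156; 156 = 2·60 + 36 → 02:36, 2023-06-06 + 1 day = 2023-06-07
→ 2023-06-07 02:36 TDB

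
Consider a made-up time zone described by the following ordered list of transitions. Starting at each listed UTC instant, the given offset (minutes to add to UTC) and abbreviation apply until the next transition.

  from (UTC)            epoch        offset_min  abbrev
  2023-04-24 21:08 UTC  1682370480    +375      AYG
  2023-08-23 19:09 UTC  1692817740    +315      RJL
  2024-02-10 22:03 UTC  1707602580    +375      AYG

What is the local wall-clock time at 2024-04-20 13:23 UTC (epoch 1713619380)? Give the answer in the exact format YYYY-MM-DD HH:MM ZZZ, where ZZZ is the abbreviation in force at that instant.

2024-04-20 19:38 AYG

Query: 2024-04-20 13:23 UTC
Rule 3/3 (AYG, +06:15): 2024-02-10 22:03 UTC ≤ query < +∞
13·60 + 23 + 375 = 1178 min
1178 = 0·1440 + 1178; 1178 = 19·60 + 38 → 19:38, same day
→ 2024-04-20 19:38 AYG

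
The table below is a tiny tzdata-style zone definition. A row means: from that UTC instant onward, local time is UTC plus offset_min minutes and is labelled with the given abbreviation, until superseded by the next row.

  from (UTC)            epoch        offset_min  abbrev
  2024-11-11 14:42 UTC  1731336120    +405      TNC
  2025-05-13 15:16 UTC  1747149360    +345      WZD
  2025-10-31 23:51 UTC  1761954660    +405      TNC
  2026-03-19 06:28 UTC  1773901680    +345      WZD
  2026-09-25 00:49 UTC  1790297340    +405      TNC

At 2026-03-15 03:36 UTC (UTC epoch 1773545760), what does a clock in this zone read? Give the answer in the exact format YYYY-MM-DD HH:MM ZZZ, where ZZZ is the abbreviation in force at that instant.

2026-03-15 10:21 TNC

Query: 2026-03-15 03:36 UTC
Rule 3/5 (TNC, +06:45): 2025-10-31 23:51 UTC ≤ query < 2026-03-19 06:28 UTC
3·60 + 36 + 405 = 621 min
621 = 0·1440 + 621; 621 = 10·60 + 21 → 10:21, same day
→ 2026-03-15 10:21 TNC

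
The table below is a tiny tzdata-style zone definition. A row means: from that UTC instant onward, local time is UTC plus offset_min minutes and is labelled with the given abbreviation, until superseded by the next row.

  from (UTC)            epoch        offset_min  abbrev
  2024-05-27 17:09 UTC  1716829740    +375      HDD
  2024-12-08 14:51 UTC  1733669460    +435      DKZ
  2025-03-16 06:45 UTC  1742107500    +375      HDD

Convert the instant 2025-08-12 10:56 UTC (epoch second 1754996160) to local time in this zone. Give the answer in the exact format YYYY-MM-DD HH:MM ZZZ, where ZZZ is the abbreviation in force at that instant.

2025-08-12 17:11 HDD

Query: 2025-08-12 10:56 UTC
Rule 3/3 (HDD, +06:15): 2025-03-16 06:45 UTC ≤ query < +∞
10·60 + 56 + 375 = 1031 min
1031 = 0·1440 + 1031; 1031 = 17·60 + 11 → 17:11, same day
→ 2025-08-12 17:11 HDD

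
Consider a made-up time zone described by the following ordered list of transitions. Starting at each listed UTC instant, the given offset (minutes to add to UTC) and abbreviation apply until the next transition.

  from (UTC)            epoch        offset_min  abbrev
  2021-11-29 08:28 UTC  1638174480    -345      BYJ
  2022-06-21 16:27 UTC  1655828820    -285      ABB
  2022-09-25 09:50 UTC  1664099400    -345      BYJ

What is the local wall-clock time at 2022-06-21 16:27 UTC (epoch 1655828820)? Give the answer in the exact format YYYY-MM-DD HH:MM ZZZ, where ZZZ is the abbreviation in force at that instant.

Query: 2022-06-21 16:27 UTC
Rule 2/3 (ABB, -04:45): 2022-06-21 16:27 UTC ≤ query < 2022-09-25 09:50 UTC
16·60 + 27 - 285 = 702 min
702 = 0·1440 + 702; 702 = 11·60 + 42 → 11:42, same day
→ 2022-06-21 11:42 ABB

2022-06-21 11:42 ABB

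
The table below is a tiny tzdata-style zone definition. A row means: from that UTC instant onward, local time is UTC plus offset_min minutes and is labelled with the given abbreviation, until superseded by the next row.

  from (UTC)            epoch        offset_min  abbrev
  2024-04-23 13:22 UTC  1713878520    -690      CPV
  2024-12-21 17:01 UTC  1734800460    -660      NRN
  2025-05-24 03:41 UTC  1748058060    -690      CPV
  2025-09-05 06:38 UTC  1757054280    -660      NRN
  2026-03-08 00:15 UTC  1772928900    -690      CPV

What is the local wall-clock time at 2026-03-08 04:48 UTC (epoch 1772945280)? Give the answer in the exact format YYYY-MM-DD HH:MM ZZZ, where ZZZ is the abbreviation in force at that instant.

Query: 2026-03-08 04:48 UTC
Rule 5/5 (CPV, -11:30): 2026-03-08 00:15 UTC ≤ query < +∞
4·60 + 48 - 690 = -402 min
-402 = -1·1440 + 1038; 1038 = 17·60 + 18 → 17:18, 2026-03-08 - 1 day = 2026-03-07
→ 2026-03-07 17:18 CPV

2026-03-07 17:18 CPV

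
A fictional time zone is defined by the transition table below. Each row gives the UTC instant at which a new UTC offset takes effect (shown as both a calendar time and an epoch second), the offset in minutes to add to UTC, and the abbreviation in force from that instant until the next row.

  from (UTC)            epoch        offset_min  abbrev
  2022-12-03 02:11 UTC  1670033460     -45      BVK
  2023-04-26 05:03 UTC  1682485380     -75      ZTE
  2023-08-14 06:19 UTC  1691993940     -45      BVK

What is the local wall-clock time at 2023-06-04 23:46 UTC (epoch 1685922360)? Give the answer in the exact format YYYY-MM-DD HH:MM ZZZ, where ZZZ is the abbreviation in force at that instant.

Query: 2023-06-04 23:46 UTC
Rule 2/3 (ZTE, -01:15): 2023-04-26 05:03 UTC ≤ query < 2023-08-14 06:19 UTC
23·60 + 46 - 75 = 1351 min
1351 = 0·1440 + 1351; 1351 = 22·60 + 31 → 22:31, same day
→ 2023-06-04 22:31 ZTE

2023-06-04 22:31 ZTE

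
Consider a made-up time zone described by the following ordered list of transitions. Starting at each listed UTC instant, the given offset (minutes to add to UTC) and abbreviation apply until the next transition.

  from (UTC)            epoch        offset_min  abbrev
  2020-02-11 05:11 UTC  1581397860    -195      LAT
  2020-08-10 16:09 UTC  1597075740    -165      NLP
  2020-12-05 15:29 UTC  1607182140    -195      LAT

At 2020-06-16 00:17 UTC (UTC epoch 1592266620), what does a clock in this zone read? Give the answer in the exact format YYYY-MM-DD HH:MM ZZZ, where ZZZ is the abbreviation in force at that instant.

2020-06-15 21:02 LAT

Query: 2020-06-16 00:17 UTC
Rule 1/3 (LAT, -03:15): 2020-02-11 05:11 UTC ≤ query < 2020-08-10 16:09 UTC
0·60 + 17 - 195 = -178 min
-178 = -1·1440 + 1262; 1262 = 21·60 + 2 → 21:02, 2020-06-16 - 1 day = 2020-06-15
→ 2020-06-15 21:02 LAT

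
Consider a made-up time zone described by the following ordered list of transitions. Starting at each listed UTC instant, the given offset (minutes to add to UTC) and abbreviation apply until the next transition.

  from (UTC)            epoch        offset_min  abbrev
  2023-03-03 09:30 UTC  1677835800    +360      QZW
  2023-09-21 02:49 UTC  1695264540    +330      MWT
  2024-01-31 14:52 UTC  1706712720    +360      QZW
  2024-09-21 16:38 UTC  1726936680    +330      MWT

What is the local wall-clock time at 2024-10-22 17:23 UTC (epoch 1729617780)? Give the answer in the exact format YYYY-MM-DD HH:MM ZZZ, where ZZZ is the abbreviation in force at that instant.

2024-10-22 22:53 MWT

Query: 2024-10-22 17:23 UTC
Rule 4/4 (MWT, +05:30): 2024-09-21 16:38 UTC ≤ query < +∞
17·60 + 23 + 330 = 1373 min
1373 = 0·1440 + 1373; 1373 = 22·60 + 53 → 22:53, same day
→ 2024-10-22 22:53 MWT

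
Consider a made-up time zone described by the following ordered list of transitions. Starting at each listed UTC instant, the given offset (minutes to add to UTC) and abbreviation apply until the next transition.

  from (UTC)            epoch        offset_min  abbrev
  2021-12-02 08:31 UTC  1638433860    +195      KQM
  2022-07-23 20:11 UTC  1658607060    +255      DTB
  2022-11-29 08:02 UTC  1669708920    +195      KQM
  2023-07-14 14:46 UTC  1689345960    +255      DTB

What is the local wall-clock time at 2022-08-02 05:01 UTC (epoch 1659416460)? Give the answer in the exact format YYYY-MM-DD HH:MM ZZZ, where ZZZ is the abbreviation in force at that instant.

Query: 2022-08-02 05:01 UTC
Rule 2/4 (DTB, +04:15): 2022-07-23 20:11 UTC ≤ query < 2022-11-29 08:02 UTC
5·60 + 1 + 255 = 556 min
556 = 0·1440 + 556; 556 = 9·60 + 16 → 09:16, same day
→ 2022-08-02 09:16 DTB

2022-08-02 09:16 DTB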